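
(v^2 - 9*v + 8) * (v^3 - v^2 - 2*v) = v^5 - 10*v^4 + 15*v^3 + 10*v^2 - 16*v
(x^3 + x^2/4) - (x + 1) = x^3 + x^2/4 - x - 1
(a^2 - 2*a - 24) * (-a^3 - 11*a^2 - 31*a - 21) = -a^5 - 9*a^4 + 15*a^3 + 305*a^2 + 786*a + 504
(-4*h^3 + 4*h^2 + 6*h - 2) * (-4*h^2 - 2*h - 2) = 16*h^5 - 8*h^4 - 24*h^3 - 12*h^2 - 8*h + 4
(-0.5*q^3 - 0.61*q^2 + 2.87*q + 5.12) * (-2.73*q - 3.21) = 1.365*q^4 + 3.2703*q^3 - 5.877*q^2 - 23.1903*q - 16.4352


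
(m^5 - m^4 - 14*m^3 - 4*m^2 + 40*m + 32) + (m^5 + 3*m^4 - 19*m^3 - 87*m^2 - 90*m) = 2*m^5 + 2*m^4 - 33*m^3 - 91*m^2 - 50*m + 32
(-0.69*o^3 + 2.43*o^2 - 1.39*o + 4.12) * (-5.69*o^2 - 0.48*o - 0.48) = 3.9261*o^5 - 13.4955*o^4 + 7.0739*o^3 - 23.942*o^2 - 1.3104*o - 1.9776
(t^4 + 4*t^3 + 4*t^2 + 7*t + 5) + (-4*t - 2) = t^4 + 4*t^3 + 4*t^2 + 3*t + 3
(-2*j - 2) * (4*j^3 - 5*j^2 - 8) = -8*j^4 + 2*j^3 + 10*j^2 + 16*j + 16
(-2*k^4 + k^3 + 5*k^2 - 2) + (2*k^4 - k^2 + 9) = k^3 + 4*k^2 + 7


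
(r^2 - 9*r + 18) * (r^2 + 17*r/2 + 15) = r^4 - r^3/2 - 87*r^2/2 + 18*r + 270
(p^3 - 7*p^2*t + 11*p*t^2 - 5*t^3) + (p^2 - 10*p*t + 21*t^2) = p^3 - 7*p^2*t + p^2 + 11*p*t^2 - 10*p*t - 5*t^3 + 21*t^2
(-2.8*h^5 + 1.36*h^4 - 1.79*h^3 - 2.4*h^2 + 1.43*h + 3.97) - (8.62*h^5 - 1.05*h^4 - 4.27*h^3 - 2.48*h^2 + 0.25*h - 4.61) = -11.42*h^5 + 2.41*h^4 + 2.48*h^3 + 0.0800000000000001*h^2 + 1.18*h + 8.58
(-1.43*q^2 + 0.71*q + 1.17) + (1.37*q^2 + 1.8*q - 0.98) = -0.0599999999999998*q^2 + 2.51*q + 0.19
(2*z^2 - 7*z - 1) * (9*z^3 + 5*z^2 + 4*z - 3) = 18*z^5 - 53*z^4 - 36*z^3 - 39*z^2 + 17*z + 3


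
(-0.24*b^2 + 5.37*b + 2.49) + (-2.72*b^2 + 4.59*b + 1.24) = -2.96*b^2 + 9.96*b + 3.73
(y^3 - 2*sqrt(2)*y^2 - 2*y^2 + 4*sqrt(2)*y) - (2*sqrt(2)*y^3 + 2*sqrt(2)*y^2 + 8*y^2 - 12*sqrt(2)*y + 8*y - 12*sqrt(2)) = -2*sqrt(2)*y^3 + y^3 - 10*y^2 - 4*sqrt(2)*y^2 - 8*y + 16*sqrt(2)*y + 12*sqrt(2)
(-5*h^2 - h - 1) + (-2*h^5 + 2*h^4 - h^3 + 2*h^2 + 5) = -2*h^5 + 2*h^4 - h^3 - 3*h^2 - h + 4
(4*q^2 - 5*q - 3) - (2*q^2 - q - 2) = 2*q^2 - 4*q - 1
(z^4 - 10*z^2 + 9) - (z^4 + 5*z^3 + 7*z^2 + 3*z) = -5*z^3 - 17*z^2 - 3*z + 9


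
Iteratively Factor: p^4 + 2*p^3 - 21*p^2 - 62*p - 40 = (p + 1)*(p^3 + p^2 - 22*p - 40) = (p + 1)*(p + 2)*(p^2 - p - 20) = (p + 1)*(p + 2)*(p + 4)*(p - 5)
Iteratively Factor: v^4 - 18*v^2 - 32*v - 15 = (v + 1)*(v^3 - v^2 - 17*v - 15) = (v + 1)*(v + 3)*(v^2 - 4*v - 5) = (v - 5)*(v + 1)*(v + 3)*(v + 1)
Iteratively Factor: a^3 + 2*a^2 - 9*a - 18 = (a + 3)*(a^2 - a - 6) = (a + 2)*(a + 3)*(a - 3)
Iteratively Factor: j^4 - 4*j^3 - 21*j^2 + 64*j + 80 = (j + 4)*(j^3 - 8*j^2 + 11*j + 20) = (j - 4)*(j + 4)*(j^2 - 4*j - 5) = (j - 5)*(j - 4)*(j + 4)*(j + 1)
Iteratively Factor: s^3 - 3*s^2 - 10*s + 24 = (s - 4)*(s^2 + s - 6) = (s - 4)*(s - 2)*(s + 3)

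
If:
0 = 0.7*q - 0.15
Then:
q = 0.21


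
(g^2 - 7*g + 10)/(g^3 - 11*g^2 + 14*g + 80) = (g - 2)/(g^2 - 6*g - 16)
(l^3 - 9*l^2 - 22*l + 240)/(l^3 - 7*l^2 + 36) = (l^2 - 3*l - 40)/(l^2 - l - 6)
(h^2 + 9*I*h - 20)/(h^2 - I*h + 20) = (h + 5*I)/(h - 5*I)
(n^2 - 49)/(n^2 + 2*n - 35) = (n - 7)/(n - 5)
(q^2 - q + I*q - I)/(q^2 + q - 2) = (q + I)/(q + 2)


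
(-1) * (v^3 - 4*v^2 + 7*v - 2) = -v^3 + 4*v^2 - 7*v + 2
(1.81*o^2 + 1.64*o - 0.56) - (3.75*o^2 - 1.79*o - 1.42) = -1.94*o^2 + 3.43*o + 0.86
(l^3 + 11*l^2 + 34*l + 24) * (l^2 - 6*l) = l^5 + 5*l^4 - 32*l^3 - 180*l^2 - 144*l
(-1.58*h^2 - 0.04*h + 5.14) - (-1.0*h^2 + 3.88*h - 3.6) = -0.58*h^2 - 3.92*h + 8.74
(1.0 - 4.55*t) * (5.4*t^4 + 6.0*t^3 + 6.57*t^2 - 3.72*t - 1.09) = -24.57*t^5 - 21.9*t^4 - 23.8935*t^3 + 23.496*t^2 + 1.2395*t - 1.09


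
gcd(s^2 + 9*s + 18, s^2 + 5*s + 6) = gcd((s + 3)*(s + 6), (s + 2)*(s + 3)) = s + 3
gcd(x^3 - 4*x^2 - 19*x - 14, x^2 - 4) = x + 2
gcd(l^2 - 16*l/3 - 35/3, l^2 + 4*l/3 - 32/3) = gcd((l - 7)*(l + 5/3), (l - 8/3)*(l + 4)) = 1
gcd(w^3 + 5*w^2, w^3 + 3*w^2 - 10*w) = w^2 + 5*w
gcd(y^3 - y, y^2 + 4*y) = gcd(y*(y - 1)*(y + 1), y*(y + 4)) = y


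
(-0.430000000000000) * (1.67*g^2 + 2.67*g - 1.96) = -0.7181*g^2 - 1.1481*g + 0.8428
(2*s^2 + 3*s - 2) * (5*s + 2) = 10*s^3 + 19*s^2 - 4*s - 4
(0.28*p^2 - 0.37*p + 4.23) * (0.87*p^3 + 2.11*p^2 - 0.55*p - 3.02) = 0.2436*p^5 + 0.2689*p^4 + 2.7454*p^3 + 8.2832*p^2 - 1.2091*p - 12.7746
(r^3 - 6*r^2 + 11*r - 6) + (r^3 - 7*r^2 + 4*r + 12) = 2*r^3 - 13*r^2 + 15*r + 6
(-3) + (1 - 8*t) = -8*t - 2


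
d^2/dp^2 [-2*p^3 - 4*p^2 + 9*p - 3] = -12*p - 8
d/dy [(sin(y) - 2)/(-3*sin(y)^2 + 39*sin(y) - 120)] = (sin(y)^2 - 4*sin(y) - 14)*cos(y)/(3*(sin(y)^2 - 13*sin(y) + 40)^2)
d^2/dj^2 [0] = 0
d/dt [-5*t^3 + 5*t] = 5 - 15*t^2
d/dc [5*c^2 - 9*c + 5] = 10*c - 9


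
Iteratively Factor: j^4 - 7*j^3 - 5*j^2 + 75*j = (j - 5)*(j^3 - 2*j^2 - 15*j) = (j - 5)*(j + 3)*(j^2 - 5*j) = j*(j - 5)*(j + 3)*(j - 5)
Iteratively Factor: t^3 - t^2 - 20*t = (t)*(t^2 - t - 20) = t*(t - 5)*(t + 4)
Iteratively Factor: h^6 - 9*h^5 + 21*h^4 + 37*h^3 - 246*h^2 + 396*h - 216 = (h - 2)*(h^5 - 7*h^4 + 7*h^3 + 51*h^2 - 144*h + 108) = (h - 2)^2*(h^4 - 5*h^3 - 3*h^2 + 45*h - 54) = (h - 2)^3*(h^3 - 3*h^2 - 9*h + 27) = (h - 2)^3*(h + 3)*(h^2 - 6*h + 9) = (h - 3)*(h - 2)^3*(h + 3)*(h - 3)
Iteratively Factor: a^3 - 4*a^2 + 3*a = (a - 3)*(a^2 - a) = (a - 3)*(a - 1)*(a)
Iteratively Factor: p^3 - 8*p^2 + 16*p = (p)*(p^2 - 8*p + 16) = p*(p - 4)*(p - 4)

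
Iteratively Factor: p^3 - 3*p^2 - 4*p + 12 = (p - 2)*(p^2 - p - 6) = (p - 2)*(p + 2)*(p - 3)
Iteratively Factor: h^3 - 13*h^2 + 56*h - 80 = (h - 5)*(h^2 - 8*h + 16) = (h - 5)*(h - 4)*(h - 4)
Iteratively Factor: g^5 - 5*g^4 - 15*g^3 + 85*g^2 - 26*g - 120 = (g - 3)*(g^4 - 2*g^3 - 21*g^2 + 22*g + 40) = (g - 3)*(g + 1)*(g^3 - 3*g^2 - 18*g + 40) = (g - 3)*(g - 2)*(g + 1)*(g^2 - g - 20) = (g - 5)*(g - 3)*(g - 2)*(g + 1)*(g + 4)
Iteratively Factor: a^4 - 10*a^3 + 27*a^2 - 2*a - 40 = (a - 4)*(a^3 - 6*a^2 + 3*a + 10) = (a - 5)*(a - 4)*(a^2 - a - 2) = (a - 5)*(a - 4)*(a + 1)*(a - 2)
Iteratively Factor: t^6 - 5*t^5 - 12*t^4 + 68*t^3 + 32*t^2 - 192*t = (t - 4)*(t^5 - t^4 - 16*t^3 + 4*t^2 + 48*t) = (t - 4)*(t + 2)*(t^4 - 3*t^3 - 10*t^2 + 24*t) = t*(t - 4)*(t + 2)*(t^3 - 3*t^2 - 10*t + 24) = t*(t - 4)^2*(t + 2)*(t^2 + t - 6) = t*(t - 4)^2*(t - 2)*(t + 2)*(t + 3)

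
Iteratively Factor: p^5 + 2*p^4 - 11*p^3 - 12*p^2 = (p + 1)*(p^4 + p^3 - 12*p^2) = (p + 1)*(p + 4)*(p^3 - 3*p^2) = p*(p + 1)*(p + 4)*(p^2 - 3*p) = p*(p - 3)*(p + 1)*(p + 4)*(p)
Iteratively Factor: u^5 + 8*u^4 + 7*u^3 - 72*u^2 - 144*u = (u + 4)*(u^4 + 4*u^3 - 9*u^2 - 36*u) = (u + 4)^2*(u^3 - 9*u) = u*(u + 4)^2*(u^2 - 9) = u*(u - 3)*(u + 4)^2*(u + 3)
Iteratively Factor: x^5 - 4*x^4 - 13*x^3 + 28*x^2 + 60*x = (x + 2)*(x^4 - 6*x^3 - x^2 + 30*x) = (x - 5)*(x + 2)*(x^3 - x^2 - 6*x) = x*(x - 5)*(x + 2)*(x^2 - x - 6) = x*(x - 5)*(x + 2)^2*(x - 3)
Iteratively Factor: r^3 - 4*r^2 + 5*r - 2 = (r - 1)*(r^2 - 3*r + 2) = (r - 2)*(r - 1)*(r - 1)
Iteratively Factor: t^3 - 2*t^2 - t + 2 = (t - 1)*(t^2 - t - 2) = (t - 2)*(t - 1)*(t + 1)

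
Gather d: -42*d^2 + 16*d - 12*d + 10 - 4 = -42*d^2 + 4*d + 6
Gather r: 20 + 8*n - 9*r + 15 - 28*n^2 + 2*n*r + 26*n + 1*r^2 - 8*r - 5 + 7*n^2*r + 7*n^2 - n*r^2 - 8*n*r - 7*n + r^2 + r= -21*n^2 + 27*n + r^2*(2 - n) + r*(7*n^2 - 6*n - 16) + 30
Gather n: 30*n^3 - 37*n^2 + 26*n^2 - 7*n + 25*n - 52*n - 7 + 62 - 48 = 30*n^3 - 11*n^2 - 34*n + 7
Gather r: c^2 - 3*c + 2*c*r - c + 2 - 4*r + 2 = c^2 - 4*c + r*(2*c - 4) + 4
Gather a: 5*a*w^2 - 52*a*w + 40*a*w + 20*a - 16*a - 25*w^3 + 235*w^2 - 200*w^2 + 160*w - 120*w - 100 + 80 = a*(5*w^2 - 12*w + 4) - 25*w^3 + 35*w^2 + 40*w - 20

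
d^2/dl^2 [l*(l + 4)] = 2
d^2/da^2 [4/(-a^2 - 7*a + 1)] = 8*(a^2 + 7*a - (2*a + 7)^2 - 1)/(a^2 + 7*a - 1)^3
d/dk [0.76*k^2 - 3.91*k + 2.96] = 1.52*k - 3.91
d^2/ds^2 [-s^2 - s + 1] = -2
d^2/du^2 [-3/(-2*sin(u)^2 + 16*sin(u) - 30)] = 3*(-2*sin(u)^4 + 12*sin(u)^3 + sin(u)^2 - 84*sin(u) + 49)/(sin(u)^2 - 8*sin(u) + 15)^3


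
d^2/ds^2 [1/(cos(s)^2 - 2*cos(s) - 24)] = (8*sin(s)^4 - 204*sin(s)^2 - 81*cos(s) - 3*cos(3*s) + 84)/(2*(sin(s)^2 + 2*cos(s) + 23)^3)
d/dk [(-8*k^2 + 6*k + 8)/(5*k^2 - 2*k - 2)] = 2*(-7*k^2 - 24*k + 2)/(25*k^4 - 20*k^3 - 16*k^2 + 8*k + 4)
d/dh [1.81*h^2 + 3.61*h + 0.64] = 3.62*h + 3.61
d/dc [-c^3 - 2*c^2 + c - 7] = -3*c^2 - 4*c + 1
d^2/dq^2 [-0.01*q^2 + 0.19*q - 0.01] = -0.0200000000000000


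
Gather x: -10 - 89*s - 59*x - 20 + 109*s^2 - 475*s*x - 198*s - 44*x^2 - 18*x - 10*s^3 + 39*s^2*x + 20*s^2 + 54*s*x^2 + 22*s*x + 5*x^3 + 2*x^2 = -10*s^3 + 129*s^2 - 287*s + 5*x^3 + x^2*(54*s - 42) + x*(39*s^2 - 453*s - 77) - 30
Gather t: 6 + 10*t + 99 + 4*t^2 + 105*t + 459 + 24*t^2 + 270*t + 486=28*t^2 + 385*t + 1050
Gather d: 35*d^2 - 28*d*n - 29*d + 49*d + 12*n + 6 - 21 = 35*d^2 + d*(20 - 28*n) + 12*n - 15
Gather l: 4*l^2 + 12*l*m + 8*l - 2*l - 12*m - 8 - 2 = 4*l^2 + l*(12*m + 6) - 12*m - 10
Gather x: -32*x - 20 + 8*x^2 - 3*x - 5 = 8*x^2 - 35*x - 25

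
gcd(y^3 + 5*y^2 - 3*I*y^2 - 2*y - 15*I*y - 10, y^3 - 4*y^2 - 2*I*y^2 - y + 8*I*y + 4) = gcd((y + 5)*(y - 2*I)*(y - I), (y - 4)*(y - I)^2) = y - I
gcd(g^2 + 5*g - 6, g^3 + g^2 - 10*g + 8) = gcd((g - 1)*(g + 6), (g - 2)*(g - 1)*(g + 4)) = g - 1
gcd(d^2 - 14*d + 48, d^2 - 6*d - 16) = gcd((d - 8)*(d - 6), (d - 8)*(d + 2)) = d - 8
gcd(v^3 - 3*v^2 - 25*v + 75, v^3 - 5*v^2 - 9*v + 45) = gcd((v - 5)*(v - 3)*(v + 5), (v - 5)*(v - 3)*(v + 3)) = v^2 - 8*v + 15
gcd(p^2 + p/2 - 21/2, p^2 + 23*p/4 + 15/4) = 1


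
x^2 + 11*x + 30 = (x + 5)*(x + 6)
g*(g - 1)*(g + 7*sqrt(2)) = g^3 - g^2 + 7*sqrt(2)*g^2 - 7*sqrt(2)*g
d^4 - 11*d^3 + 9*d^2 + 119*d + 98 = (d - 7)^2*(d + 1)*(d + 2)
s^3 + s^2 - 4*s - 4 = (s - 2)*(s + 1)*(s + 2)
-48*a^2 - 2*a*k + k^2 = (-8*a + k)*(6*a + k)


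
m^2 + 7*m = m*(m + 7)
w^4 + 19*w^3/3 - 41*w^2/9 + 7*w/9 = w*(w - 1/3)^2*(w + 7)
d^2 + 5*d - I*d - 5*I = (d + 5)*(d - I)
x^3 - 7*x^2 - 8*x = x*(x - 8)*(x + 1)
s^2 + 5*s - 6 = (s - 1)*(s + 6)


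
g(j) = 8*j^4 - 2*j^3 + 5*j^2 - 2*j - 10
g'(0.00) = -2.00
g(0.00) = -10.00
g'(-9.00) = -23906.00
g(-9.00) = 54359.00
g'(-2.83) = -803.64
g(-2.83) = 594.17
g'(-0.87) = -36.31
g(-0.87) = 1.42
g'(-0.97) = -46.55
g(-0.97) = 5.55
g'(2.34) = 398.56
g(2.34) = 226.93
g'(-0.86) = -35.39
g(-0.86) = 1.07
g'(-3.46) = -1433.93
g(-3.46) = 1286.18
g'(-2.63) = -651.93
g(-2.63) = 448.98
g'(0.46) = 4.45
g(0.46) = -9.70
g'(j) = 32*j^3 - 6*j^2 + 10*j - 2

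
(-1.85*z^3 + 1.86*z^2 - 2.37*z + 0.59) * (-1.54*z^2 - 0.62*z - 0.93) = 2.849*z^5 - 1.7174*z^4 + 4.2171*z^3 - 1.169*z^2 + 1.8383*z - 0.5487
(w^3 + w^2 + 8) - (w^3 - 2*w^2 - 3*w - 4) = 3*w^2 + 3*w + 12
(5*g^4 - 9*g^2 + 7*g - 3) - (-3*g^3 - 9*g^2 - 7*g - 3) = 5*g^4 + 3*g^3 + 14*g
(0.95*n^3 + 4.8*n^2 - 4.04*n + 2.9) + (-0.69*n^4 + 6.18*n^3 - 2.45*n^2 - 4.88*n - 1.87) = -0.69*n^4 + 7.13*n^3 + 2.35*n^2 - 8.92*n + 1.03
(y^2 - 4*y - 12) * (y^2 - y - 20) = y^4 - 5*y^3 - 28*y^2 + 92*y + 240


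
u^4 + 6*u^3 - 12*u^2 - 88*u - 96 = (u - 4)*(u + 2)^2*(u + 6)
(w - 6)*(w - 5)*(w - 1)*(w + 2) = w^4 - 10*w^3 + 17*w^2 + 52*w - 60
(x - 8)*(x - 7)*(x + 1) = x^3 - 14*x^2 + 41*x + 56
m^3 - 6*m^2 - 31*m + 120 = (m - 8)*(m - 3)*(m + 5)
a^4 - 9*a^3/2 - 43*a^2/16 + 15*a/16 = a*(a - 5)*(a - 1/4)*(a + 3/4)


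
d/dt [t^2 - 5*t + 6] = 2*t - 5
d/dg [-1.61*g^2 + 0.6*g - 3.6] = 0.6 - 3.22*g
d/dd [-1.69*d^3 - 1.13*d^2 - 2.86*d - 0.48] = -5.07*d^2 - 2.26*d - 2.86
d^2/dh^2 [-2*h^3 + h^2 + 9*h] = 2 - 12*h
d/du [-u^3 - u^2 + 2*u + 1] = -3*u^2 - 2*u + 2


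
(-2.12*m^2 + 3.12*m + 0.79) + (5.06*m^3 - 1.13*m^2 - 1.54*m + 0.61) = 5.06*m^3 - 3.25*m^2 + 1.58*m + 1.4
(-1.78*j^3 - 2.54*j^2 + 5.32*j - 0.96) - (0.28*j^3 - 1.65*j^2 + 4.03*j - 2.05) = -2.06*j^3 - 0.89*j^2 + 1.29*j + 1.09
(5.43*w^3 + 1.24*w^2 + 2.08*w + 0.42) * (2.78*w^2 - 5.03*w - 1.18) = 15.0954*w^5 - 23.8657*w^4 - 6.8622*w^3 - 10.758*w^2 - 4.567*w - 0.4956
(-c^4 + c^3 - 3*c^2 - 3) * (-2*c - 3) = 2*c^5 + c^4 + 3*c^3 + 9*c^2 + 6*c + 9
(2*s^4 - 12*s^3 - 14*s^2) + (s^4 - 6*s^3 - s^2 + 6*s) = 3*s^4 - 18*s^3 - 15*s^2 + 6*s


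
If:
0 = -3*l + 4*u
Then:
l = 4*u/3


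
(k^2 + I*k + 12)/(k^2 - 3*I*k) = (k + 4*I)/k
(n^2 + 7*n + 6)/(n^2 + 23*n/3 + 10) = 3*(n + 1)/(3*n + 5)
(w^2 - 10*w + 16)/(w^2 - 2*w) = (w - 8)/w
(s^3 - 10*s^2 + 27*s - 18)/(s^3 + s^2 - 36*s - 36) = (s^2 - 4*s + 3)/(s^2 + 7*s + 6)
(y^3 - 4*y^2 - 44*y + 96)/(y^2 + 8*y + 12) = (y^2 - 10*y + 16)/(y + 2)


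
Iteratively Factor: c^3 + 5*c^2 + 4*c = (c)*(c^2 + 5*c + 4) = c*(c + 4)*(c + 1)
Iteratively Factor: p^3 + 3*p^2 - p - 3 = (p + 1)*(p^2 + 2*p - 3) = (p + 1)*(p + 3)*(p - 1)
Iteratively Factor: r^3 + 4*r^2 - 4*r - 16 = (r + 2)*(r^2 + 2*r - 8) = (r + 2)*(r + 4)*(r - 2)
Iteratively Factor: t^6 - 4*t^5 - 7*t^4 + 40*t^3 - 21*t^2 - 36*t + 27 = (t + 3)*(t^5 - 7*t^4 + 14*t^3 - 2*t^2 - 15*t + 9) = (t - 1)*(t + 3)*(t^4 - 6*t^3 + 8*t^2 + 6*t - 9) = (t - 3)*(t - 1)*(t + 3)*(t^3 - 3*t^2 - t + 3) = (t - 3)^2*(t - 1)*(t + 3)*(t^2 - 1) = (t - 3)^2*(t - 1)*(t + 1)*(t + 3)*(t - 1)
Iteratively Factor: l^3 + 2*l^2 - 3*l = (l)*(l^2 + 2*l - 3) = l*(l + 3)*(l - 1)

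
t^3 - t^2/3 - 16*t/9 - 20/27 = (t - 5/3)*(t + 2/3)^2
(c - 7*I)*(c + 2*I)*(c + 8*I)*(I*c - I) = I*c^4 - 3*c^3 - I*c^3 + 3*c^2 + 54*I*c^2 - 112*c - 54*I*c + 112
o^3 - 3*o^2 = o^2*(o - 3)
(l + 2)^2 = l^2 + 4*l + 4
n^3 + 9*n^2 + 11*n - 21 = (n - 1)*(n + 3)*(n + 7)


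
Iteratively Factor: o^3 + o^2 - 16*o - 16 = (o + 4)*(o^2 - 3*o - 4) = (o - 4)*(o + 4)*(o + 1)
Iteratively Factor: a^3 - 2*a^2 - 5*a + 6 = (a - 3)*(a^2 + a - 2) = (a - 3)*(a + 2)*(a - 1)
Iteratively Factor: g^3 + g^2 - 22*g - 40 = (g + 4)*(g^2 - 3*g - 10) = (g - 5)*(g + 4)*(g + 2)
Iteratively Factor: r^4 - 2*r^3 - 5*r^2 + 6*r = (r + 2)*(r^3 - 4*r^2 + 3*r) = (r - 3)*(r + 2)*(r^2 - r) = (r - 3)*(r - 1)*(r + 2)*(r)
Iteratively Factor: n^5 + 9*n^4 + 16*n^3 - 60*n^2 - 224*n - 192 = (n + 2)*(n^4 + 7*n^3 + 2*n^2 - 64*n - 96) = (n + 2)*(n + 4)*(n^3 + 3*n^2 - 10*n - 24) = (n + 2)^2*(n + 4)*(n^2 + n - 12) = (n - 3)*(n + 2)^2*(n + 4)*(n + 4)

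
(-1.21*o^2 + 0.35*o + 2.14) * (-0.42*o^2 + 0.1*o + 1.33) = 0.5082*o^4 - 0.268*o^3 - 2.4731*o^2 + 0.6795*o + 2.8462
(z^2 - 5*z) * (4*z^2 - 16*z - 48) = 4*z^4 - 36*z^3 + 32*z^2 + 240*z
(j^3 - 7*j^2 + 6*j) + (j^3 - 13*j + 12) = 2*j^3 - 7*j^2 - 7*j + 12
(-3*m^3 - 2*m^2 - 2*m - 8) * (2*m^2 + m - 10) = -6*m^5 - 7*m^4 + 24*m^3 + 2*m^2 + 12*m + 80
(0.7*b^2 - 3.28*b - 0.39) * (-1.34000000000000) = -0.938*b^2 + 4.3952*b + 0.5226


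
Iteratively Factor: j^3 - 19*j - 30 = (j - 5)*(j^2 + 5*j + 6) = (j - 5)*(j + 3)*(j + 2)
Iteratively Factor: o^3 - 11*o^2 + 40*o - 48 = (o - 3)*(o^2 - 8*o + 16) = (o - 4)*(o - 3)*(o - 4)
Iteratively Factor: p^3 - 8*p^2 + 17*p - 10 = (p - 5)*(p^2 - 3*p + 2) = (p - 5)*(p - 1)*(p - 2)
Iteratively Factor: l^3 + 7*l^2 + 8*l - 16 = (l + 4)*(l^2 + 3*l - 4) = (l - 1)*(l + 4)*(l + 4)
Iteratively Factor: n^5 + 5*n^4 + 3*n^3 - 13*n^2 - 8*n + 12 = (n + 2)*(n^4 + 3*n^3 - 3*n^2 - 7*n + 6) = (n - 1)*(n + 2)*(n^3 + 4*n^2 + n - 6) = (n - 1)*(n + 2)^2*(n^2 + 2*n - 3) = (n - 1)*(n + 2)^2*(n + 3)*(n - 1)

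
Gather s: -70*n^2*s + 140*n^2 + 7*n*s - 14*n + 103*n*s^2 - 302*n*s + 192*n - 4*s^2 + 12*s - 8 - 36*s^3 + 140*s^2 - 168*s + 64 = 140*n^2 + 178*n - 36*s^3 + s^2*(103*n + 136) + s*(-70*n^2 - 295*n - 156) + 56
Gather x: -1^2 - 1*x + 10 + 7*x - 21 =6*x - 12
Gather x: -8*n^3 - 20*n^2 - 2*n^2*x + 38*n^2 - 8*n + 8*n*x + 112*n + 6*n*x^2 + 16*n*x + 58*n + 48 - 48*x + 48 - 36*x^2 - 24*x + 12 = -8*n^3 + 18*n^2 + 162*n + x^2*(6*n - 36) + x*(-2*n^2 + 24*n - 72) + 108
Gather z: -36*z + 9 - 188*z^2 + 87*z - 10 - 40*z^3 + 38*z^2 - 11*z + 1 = -40*z^3 - 150*z^2 + 40*z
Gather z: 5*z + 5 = 5*z + 5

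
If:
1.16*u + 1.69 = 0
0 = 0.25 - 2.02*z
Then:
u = -1.46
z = 0.12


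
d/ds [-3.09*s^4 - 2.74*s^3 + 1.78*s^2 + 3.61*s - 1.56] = -12.36*s^3 - 8.22*s^2 + 3.56*s + 3.61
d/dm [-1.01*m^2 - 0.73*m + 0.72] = -2.02*m - 0.73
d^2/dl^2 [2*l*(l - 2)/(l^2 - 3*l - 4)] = 4*(l^3 + 12*l^2 - 24*l + 40)/(l^6 - 9*l^5 + 15*l^4 + 45*l^3 - 60*l^2 - 144*l - 64)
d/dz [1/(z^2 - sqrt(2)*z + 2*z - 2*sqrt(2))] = (-2*z - 2 + sqrt(2))/(z^2 - sqrt(2)*z + 2*z - 2*sqrt(2))^2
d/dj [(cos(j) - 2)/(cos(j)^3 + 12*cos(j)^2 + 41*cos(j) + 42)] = (-93*cos(j)/2 + 3*cos(2*j) + cos(3*j)/2 - 121)*sin(j)/(cos(j)^3 + 12*cos(j)^2 + 41*cos(j) + 42)^2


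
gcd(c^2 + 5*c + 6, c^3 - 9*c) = c + 3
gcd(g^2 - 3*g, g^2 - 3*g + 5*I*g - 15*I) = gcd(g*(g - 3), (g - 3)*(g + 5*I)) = g - 3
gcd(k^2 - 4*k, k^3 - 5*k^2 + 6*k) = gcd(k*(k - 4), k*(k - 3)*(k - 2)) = k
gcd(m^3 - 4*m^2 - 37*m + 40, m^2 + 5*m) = m + 5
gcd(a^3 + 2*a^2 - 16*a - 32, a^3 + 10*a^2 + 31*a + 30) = a + 2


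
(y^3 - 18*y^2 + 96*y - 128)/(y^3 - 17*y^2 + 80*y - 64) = (y - 2)/(y - 1)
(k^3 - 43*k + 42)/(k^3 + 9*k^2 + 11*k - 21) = (k - 6)/(k + 3)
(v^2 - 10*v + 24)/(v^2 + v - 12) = (v^2 - 10*v + 24)/(v^2 + v - 12)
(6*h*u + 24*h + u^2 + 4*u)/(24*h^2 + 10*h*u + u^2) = (u + 4)/(4*h + u)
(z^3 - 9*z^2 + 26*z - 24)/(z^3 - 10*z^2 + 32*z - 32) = (z - 3)/(z - 4)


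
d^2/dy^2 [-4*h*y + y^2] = 2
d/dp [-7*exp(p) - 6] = -7*exp(p)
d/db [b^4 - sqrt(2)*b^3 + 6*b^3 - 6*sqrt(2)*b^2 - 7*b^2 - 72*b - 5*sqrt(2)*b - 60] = 4*b^3 - 3*sqrt(2)*b^2 + 18*b^2 - 12*sqrt(2)*b - 14*b - 72 - 5*sqrt(2)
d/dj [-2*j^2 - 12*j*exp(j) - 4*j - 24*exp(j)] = -12*j*exp(j) - 4*j - 36*exp(j) - 4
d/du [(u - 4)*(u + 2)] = 2*u - 2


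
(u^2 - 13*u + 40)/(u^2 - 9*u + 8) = (u - 5)/(u - 1)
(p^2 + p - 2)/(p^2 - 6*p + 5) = (p + 2)/(p - 5)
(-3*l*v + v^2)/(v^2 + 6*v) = (-3*l + v)/(v + 6)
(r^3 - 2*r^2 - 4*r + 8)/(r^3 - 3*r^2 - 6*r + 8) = (r^2 - 4*r + 4)/(r^2 - 5*r + 4)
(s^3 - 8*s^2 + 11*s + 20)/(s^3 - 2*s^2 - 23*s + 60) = (s^2 - 4*s - 5)/(s^2 + 2*s - 15)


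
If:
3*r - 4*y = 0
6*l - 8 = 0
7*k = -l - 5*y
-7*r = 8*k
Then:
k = -28/57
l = 4/3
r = 32/57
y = 8/19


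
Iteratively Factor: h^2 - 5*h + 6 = (h - 2)*(h - 3)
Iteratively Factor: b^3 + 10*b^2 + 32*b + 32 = (b + 4)*(b^2 + 6*b + 8) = (b + 4)^2*(b + 2)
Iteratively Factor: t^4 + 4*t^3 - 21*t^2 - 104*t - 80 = (t + 4)*(t^3 - 21*t - 20) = (t - 5)*(t + 4)*(t^2 + 5*t + 4) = (t - 5)*(t + 1)*(t + 4)*(t + 4)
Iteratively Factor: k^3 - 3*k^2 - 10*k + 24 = (k - 4)*(k^2 + k - 6) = (k - 4)*(k + 3)*(k - 2)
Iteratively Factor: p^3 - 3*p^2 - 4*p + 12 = (p - 2)*(p^2 - p - 6) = (p - 2)*(p + 2)*(p - 3)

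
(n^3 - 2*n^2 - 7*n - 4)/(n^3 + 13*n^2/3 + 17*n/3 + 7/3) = 3*(n - 4)/(3*n + 7)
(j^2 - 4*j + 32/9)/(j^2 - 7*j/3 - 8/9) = (3*j - 4)/(3*j + 1)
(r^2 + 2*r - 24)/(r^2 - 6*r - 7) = (-r^2 - 2*r + 24)/(-r^2 + 6*r + 7)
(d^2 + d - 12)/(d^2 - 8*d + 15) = (d + 4)/(d - 5)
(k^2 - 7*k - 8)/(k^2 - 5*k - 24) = (k + 1)/(k + 3)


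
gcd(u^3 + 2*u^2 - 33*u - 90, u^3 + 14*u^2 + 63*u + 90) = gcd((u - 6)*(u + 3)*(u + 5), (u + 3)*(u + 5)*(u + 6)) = u^2 + 8*u + 15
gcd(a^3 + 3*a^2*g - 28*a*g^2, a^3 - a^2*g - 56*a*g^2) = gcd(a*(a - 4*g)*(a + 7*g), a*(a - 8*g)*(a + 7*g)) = a^2 + 7*a*g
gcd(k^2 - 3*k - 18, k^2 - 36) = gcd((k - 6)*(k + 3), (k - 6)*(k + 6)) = k - 6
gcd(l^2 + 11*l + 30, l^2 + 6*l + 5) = l + 5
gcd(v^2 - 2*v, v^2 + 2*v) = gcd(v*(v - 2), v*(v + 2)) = v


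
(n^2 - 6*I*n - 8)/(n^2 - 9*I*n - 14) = (n - 4*I)/(n - 7*I)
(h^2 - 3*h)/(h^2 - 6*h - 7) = h*(3 - h)/(-h^2 + 6*h + 7)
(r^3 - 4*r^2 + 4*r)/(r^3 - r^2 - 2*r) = (r - 2)/(r + 1)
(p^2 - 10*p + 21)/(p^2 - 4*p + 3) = (p - 7)/(p - 1)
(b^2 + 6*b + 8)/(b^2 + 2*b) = (b + 4)/b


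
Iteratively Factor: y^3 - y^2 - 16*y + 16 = (y - 4)*(y^2 + 3*y - 4) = (y - 4)*(y - 1)*(y + 4)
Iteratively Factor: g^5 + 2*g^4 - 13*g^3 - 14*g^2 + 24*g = (g - 3)*(g^4 + 5*g^3 + 2*g^2 - 8*g) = (g - 3)*(g + 2)*(g^3 + 3*g^2 - 4*g) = g*(g - 3)*(g + 2)*(g^2 + 3*g - 4) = g*(g - 3)*(g + 2)*(g + 4)*(g - 1)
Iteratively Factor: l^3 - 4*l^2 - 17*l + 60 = (l - 5)*(l^2 + l - 12) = (l - 5)*(l + 4)*(l - 3)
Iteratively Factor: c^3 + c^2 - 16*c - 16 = (c - 4)*(c^2 + 5*c + 4) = (c - 4)*(c + 4)*(c + 1)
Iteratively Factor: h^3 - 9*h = (h)*(h^2 - 9) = h*(h - 3)*(h + 3)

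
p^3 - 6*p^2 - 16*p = p*(p - 8)*(p + 2)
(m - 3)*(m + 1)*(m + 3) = m^3 + m^2 - 9*m - 9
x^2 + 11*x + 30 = (x + 5)*(x + 6)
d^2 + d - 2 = (d - 1)*(d + 2)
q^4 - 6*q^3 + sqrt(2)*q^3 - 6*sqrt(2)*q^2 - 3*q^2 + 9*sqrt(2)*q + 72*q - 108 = (q - 3)^2*(q - 2*sqrt(2))*(q + 3*sqrt(2))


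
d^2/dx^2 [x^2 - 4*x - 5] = 2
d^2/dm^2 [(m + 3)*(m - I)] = 2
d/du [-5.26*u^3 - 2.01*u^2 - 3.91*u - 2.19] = -15.78*u^2 - 4.02*u - 3.91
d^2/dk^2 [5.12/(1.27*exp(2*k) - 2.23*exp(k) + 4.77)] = ((11.4176 - 26.0096*exp(k))*(1.27*exp(2*k) - 2.23*exp(k) + 4.77) + 5.12*(2.54*exp(k) - 2.23)*(5.08*exp(k) - 4.46)*exp(k))*exp(k)/(1.27*exp(2*k) - 2.23*exp(k) + 4.77)^3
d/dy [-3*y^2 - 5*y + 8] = -6*y - 5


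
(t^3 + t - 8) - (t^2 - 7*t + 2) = t^3 - t^2 + 8*t - 10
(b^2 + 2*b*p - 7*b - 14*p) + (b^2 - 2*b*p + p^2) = 2*b^2 - 7*b + p^2 - 14*p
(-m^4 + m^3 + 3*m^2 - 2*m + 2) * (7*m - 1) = -7*m^5 + 8*m^4 + 20*m^3 - 17*m^2 + 16*m - 2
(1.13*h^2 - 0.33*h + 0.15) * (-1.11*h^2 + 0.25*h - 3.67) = -1.2543*h^4 + 0.6488*h^3 - 4.3961*h^2 + 1.2486*h - 0.5505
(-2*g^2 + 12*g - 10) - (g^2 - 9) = -3*g^2 + 12*g - 1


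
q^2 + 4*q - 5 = (q - 1)*(q + 5)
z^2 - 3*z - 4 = (z - 4)*(z + 1)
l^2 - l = l*(l - 1)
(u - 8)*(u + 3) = u^2 - 5*u - 24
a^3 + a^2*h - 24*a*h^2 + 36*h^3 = (a - 3*h)*(a - 2*h)*(a + 6*h)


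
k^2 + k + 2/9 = (k + 1/3)*(k + 2/3)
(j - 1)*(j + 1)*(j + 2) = j^3 + 2*j^2 - j - 2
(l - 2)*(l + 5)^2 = l^3 + 8*l^2 + 5*l - 50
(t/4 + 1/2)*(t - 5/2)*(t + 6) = t^3/4 + 11*t^2/8 - 2*t - 15/2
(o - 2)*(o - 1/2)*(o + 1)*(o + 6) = o^4 + 9*o^3/2 - 21*o^2/2 - 8*o + 6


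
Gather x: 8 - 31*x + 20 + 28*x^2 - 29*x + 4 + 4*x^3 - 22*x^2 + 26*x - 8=4*x^3 + 6*x^2 - 34*x + 24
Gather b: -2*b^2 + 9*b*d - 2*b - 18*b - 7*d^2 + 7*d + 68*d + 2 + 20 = -2*b^2 + b*(9*d - 20) - 7*d^2 + 75*d + 22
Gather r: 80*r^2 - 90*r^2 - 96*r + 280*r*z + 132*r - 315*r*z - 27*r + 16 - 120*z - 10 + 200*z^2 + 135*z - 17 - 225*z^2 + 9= -10*r^2 + r*(9 - 35*z) - 25*z^2 + 15*z - 2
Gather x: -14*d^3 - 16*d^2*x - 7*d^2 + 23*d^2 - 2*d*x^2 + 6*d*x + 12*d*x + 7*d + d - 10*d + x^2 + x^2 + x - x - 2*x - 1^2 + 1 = -14*d^3 + 16*d^2 - 2*d + x^2*(2 - 2*d) + x*(-16*d^2 + 18*d - 2)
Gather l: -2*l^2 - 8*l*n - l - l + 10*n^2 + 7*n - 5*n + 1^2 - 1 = -2*l^2 + l*(-8*n - 2) + 10*n^2 + 2*n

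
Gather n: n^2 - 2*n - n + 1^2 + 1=n^2 - 3*n + 2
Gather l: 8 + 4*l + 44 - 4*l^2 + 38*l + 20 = -4*l^2 + 42*l + 72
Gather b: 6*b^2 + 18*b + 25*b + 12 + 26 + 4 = 6*b^2 + 43*b + 42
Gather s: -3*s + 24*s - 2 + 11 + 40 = 21*s + 49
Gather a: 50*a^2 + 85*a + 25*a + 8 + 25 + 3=50*a^2 + 110*a + 36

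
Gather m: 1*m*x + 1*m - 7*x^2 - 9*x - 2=m*(x + 1) - 7*x^2 - 9*x - 2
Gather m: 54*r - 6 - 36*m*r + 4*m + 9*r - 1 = m*(4 - 36*r) + 63*r - 7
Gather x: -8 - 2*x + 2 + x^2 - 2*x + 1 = x^2 - 4*x - 5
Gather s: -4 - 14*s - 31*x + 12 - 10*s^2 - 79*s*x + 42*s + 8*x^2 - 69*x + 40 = -10*s^2 + s*(28 - 79*x) + 8*x^2 - 100*x + 48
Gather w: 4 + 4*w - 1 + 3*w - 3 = 7*w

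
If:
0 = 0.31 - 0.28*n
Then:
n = 1.11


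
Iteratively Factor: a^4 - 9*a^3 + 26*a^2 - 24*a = (a)*(a^3 - 9*a^2 + 26*a - 24) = a*(a - 3)*(a^2 - 6*a + 8) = a*(a - 3)*(a - 2)*(a - 4)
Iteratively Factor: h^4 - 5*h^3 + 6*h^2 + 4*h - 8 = (h - 2)*(h^3 - 3*h^2 + 4) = (h - 2)^2*(h^2 - h - 2) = (h - 2)^2*(h + 1)*(h - 2)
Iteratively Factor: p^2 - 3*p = (p)*(p - 3)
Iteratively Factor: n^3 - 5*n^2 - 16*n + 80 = (n - 5)*(n^2 - 16) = (n - 5)*(n - 4)*(n + 4)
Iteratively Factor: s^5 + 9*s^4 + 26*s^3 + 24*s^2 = (s + 3)*(s^4 + 6*s^3 + 8*s^2) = s*(s + 3)*(s^3 + 6*s^2 + 8*s) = s^2*(s + 3)*(s^2 + 6*s + 8) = s^2*(s + 3)*(s + 4)*(s + 2)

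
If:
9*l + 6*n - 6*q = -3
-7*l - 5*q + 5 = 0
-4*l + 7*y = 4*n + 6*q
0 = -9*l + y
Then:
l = 8/79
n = 163/790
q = 339/395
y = 72/79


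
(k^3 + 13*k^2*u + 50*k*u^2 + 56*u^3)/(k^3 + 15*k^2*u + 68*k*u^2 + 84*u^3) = (k + 4*u)/(k + 6*u)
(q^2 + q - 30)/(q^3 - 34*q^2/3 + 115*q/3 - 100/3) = 3*(q + 6)/(3*q^2 - 19*q + 20)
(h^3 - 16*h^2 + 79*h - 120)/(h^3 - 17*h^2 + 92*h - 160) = (h - 3)/(h - 4)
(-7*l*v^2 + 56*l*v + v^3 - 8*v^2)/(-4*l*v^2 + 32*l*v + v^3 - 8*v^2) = (-7*l + v)/(-4*l + v)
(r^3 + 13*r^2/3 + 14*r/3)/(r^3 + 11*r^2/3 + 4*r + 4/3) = r*(3*r + 7)/(3*r^2 + 5*r + 2)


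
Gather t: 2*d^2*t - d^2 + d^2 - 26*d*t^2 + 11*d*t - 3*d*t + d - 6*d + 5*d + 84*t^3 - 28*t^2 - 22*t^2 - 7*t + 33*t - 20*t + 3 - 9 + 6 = 84*t^3 + t^2*(-26*d - 50) + t*(2*d^2 + 8*d + 6)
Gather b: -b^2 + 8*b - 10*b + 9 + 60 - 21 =-b^2 - 2*b + 48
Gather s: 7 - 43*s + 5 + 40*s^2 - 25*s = 40*s^2 - 68*s + 12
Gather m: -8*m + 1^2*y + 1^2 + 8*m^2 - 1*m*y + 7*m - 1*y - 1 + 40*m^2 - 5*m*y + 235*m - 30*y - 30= 48*m^2 + m*(234 - 6*y) - 30*y - 30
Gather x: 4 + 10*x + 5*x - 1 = 15*x + 3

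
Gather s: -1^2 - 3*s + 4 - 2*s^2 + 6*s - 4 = -2*s^2 + 3*s - 1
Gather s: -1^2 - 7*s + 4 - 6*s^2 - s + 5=-6*s^2 - 8*s + 8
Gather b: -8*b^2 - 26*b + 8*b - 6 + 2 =-8*b^2 - 18*b - 4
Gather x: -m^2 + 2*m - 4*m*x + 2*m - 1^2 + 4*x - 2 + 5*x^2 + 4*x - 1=-m^2 + 4*m + 5*x^2 + x*(8 - 4*m) - 4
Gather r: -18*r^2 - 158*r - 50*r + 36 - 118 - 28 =-18*r^2 - 208*r - 110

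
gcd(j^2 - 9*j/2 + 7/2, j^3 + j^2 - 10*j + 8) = j - 1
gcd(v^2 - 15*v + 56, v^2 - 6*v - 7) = v - 7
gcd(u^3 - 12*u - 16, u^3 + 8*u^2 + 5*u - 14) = u + 2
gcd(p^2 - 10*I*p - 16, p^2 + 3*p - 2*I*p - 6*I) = p - 2*I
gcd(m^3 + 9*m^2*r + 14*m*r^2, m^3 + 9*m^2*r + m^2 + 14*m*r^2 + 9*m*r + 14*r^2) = m^2 + 9*m*r + 14*r^2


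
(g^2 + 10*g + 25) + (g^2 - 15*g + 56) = 2*g^2 - 5*g + 81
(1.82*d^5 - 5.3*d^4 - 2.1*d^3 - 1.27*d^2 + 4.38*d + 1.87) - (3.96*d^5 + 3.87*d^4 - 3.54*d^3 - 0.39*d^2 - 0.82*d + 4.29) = -2.14*d^5 - 9.17*d^4 + 1.44*d^3 - 0.88*d^2 + 5.2*d - 2.42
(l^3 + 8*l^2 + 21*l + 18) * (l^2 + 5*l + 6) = l^5 + 13*l^4 + 67*l^3 + 171*l^2 + 216*l + 108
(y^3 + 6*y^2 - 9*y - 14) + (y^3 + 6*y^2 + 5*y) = 2*y^3 + 12*y^2 - 4*y - 14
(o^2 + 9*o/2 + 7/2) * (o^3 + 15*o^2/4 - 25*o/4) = o^5 + 33*o^4/4 + 113*o^3/8 - 15*o^2 - 175*o/8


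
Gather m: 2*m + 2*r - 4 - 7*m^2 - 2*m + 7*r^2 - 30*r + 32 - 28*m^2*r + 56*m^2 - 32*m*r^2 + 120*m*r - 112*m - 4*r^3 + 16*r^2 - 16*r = m^2*(49 - 28*r) + m*(-32*r^2 + 120*r - 112) - 4*r^3 + 23*r^2 - 44*r + 28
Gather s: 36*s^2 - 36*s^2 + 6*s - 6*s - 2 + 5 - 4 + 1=0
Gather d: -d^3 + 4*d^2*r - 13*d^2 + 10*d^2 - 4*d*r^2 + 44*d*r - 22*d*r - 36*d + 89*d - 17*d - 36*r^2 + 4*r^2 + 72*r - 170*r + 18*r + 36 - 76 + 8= -d^3 + d^2*(4*r - 3) + d*(-4*r^2 + 22*r + 36) - 32*r^2 - 80*r - 32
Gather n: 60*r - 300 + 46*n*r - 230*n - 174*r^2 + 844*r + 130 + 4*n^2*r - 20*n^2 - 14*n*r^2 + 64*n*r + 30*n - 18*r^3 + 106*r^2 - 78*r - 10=n^2*(4*r - 20) + n*(-14*r^2 + 110*r - 200) - 18*r^3 - 68*r^2 + 826*r - 180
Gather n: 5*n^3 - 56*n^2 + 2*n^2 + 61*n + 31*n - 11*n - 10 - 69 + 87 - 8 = 5*n^3 - 54*n^2 + 81*n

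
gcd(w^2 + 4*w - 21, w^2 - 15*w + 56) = 1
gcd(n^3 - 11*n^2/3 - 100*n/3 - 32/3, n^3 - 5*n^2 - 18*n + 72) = n + 4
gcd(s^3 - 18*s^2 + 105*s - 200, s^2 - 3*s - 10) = s - 5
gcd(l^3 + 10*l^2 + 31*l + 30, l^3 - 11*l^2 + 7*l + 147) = l + 3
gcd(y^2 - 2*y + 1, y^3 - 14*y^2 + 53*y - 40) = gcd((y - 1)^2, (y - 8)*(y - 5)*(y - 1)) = y - 1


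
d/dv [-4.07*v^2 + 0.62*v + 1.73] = 0.62 - 8.14*v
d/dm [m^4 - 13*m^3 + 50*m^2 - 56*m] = 4*m^3 - 39*m^2 + 100*m - 56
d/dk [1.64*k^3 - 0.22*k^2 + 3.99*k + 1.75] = 4.92*k^2 - 0.44*k + 3.99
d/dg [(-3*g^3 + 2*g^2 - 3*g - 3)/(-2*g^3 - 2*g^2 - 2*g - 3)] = (10*g^4 - g^2 - 24*g + 3)/(4*g^6 + 8*g^5 + 12*g^4 + 20*g^3 + 16*g^2 + 12*g + 9)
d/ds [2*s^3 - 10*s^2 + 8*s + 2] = 6*s^2 - 20*s + 8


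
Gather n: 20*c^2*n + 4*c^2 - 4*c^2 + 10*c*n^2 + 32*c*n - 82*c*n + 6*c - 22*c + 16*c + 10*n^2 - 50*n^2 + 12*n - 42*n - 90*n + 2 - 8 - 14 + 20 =n^2*(10*c - 40) + n*(20*c^2 - 50*c - 120)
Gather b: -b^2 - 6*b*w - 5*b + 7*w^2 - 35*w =-b^2 + b*(-6*w - 5) + 7*w^2 - 35*w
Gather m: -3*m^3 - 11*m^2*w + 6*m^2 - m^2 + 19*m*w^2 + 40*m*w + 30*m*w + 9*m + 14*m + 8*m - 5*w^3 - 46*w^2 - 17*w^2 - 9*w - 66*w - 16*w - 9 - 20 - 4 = -3*m^3 + m^2*(5 - 11*w) + m*(19*w^2 + 70*w + 31) - 5*w^3 - 63*w^2 - 91*w - 33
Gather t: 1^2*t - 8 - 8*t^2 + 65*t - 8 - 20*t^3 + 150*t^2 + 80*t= -20*t^3 + 142*t^2 + 146*t - 16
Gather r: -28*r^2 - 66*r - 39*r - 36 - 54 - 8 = -28*r^2 - 105*r - 98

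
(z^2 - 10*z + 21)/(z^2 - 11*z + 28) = (z - 3)/(z - 4)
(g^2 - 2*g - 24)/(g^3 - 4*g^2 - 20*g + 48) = 1/(g - 2)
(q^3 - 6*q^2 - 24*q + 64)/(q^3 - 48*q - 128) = (q - 2)/(q + 4)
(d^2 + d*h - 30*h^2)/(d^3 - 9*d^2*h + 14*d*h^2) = (d^2 + d*h - 30*h^2)/(d*(d^2 - 9*d*h + 14*h^2))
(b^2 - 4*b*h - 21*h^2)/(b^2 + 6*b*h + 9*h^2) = (b - 7*h)/(b + 3*h)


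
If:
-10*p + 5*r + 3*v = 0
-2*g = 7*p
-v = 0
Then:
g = -7*r/4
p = r/2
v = 0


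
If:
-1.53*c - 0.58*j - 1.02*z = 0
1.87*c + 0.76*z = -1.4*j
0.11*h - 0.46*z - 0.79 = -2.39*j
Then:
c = -0.933610743332703*z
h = 7.18181818181818 - 11.118094124525*z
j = 0.704180064308682*z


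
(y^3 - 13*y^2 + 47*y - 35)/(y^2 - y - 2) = (-y^3 + 13*y^2 - 47*y + 35)/(-y^2 + y + 2)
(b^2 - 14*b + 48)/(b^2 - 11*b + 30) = (b - 8)/(b - 5)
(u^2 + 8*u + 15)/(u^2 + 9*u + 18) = (u + 5)/(u + 6)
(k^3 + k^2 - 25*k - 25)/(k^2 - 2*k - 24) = (-k^3 - k^2 + 25*k + 25)/(-k^2 + 2*k + 24)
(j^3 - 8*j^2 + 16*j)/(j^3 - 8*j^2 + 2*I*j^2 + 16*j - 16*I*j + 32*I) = j/(j + 2*I)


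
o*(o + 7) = o^2 + 7*o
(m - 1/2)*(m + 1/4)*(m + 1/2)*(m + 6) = m^4 + 25*m^3/4 + 5*m^2/4 - 25*m/16 - 3/8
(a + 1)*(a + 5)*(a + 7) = a^3 + 13*a^2 + 47*a + 35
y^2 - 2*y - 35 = (y - 7)*(y + 5)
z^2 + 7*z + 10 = (z + 2)*(z + 5)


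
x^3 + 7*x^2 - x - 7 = (x - 1)*(x + 1)*(x + 7)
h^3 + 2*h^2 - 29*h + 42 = (h - 3)*(h - 2)*(h + 7)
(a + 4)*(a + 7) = a^2 + 11*a + 28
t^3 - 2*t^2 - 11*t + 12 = (t - 4)*(t - 1)*(t + 3)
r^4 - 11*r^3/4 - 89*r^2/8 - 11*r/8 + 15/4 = (r - 5)*(r - 1/2)*(r + 3/4)*(r + 2)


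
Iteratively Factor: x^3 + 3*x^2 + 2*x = (x + 1)*(x^2 + 2*x) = (x + 1)*(x + 2)*(x)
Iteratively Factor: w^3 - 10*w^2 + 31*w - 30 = (w - 5)*(w^2 - 5*w + 6) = (w - 5)*(w - 2)*(w - 3)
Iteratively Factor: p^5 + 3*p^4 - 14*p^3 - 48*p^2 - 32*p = (p + 4)*(p^4 - p^3 - 10*p^2 - 8*p) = p*(p + 4)*(p^3 - p^2 - 10*p - 8) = p*(p + 2)*(p + 4)*(p^2 - 3*p - 4) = p*(p - 4)*(p + 2)*(p + 4)*(p + 1)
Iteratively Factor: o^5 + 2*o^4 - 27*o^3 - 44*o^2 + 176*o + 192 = (o + 4)*(o^4 - 2*o^3 - 19*o^2 + 32*o + 48) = (o + 1)*(o + 4)*(o^3 - 3*o^2 - 16*o + 48) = (o - 4)*(o + 1)*(o + 4)*(o^2 + o - 12) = (o - 4)*(o - 3)*(o + 1)*(o + 4)*(o + 4)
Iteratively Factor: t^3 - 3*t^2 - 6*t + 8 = (t - 4)*(t^2 + t - 2) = (t - 4)*(t + 2)*(t - 1)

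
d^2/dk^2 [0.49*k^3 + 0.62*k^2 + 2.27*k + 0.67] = 2.94*k + 1.24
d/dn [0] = 0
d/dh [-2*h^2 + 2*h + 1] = 2 - 4*h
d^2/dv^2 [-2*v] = 0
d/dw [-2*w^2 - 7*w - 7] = -4*w - 7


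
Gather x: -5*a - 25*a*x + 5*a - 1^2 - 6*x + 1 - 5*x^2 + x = -5*x^2 + x*(-25*a - 5)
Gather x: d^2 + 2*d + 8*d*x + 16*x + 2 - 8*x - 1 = d^2 + 2*d + x*(8*d + 8) + 1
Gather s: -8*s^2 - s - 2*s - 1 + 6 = -8*s^2 - 3*s + 5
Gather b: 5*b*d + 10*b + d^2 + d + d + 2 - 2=b*(5*d + 10) + d^2 + 2*d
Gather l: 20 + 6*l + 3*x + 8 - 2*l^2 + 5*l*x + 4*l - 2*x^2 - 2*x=-2*l^2 + l*(5*x + 10) - 2*x^2 + x + 28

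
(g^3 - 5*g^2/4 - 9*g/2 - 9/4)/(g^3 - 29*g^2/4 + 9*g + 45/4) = (g + 1)/(g - 5)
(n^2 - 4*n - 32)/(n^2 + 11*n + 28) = (n - 8)/(n + 7)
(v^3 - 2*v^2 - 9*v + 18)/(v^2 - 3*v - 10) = (-v^3 + 2*v^2 + 9*v - 18)/(-v^2 + 3*v + 10)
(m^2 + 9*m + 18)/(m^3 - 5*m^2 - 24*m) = (m + 6)/(m*(m - 8))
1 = 1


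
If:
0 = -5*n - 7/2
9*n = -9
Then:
No Solution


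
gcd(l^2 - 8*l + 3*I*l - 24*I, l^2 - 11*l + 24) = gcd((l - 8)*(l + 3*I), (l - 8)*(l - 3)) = l - 8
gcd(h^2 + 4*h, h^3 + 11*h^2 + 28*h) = h^2 + 4*h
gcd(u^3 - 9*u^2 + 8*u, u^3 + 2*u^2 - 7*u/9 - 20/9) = u - 1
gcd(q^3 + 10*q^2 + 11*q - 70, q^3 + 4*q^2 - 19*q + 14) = q^2 + 5*q - 14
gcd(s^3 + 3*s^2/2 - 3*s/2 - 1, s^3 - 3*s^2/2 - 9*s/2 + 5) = s^2 + s - 2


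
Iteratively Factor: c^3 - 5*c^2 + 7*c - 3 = (c - 1)*(c^2 - 4*c + 3) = (c - 3)*(c - 1)*(c - 1)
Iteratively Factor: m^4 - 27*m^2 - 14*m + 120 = (m + 3)*(m^3 - 3*m^2 - 18*m + 40) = (m - 2)*(m + 3)*(m^2 - m - 20) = (m - 5)*(m - 2)*(m + 3)*(m + 4)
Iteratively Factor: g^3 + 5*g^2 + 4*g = (g + 4)*(g^2 + g) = g*(g + 4)*(g + 1)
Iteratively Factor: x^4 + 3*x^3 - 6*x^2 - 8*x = (x - 2)*(x^3 + 5*x^2 + 4*x) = (x - 2)*(x + 4)*(x^2 + x) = (x - 2)*(x + 1)*(x + 4)*(x)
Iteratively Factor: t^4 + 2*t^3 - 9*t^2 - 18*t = (t - 3)*(t^3 + 5*t^2 + 6*t) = (t - 3)*(t + 2)*(t^2 + 3*t) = (t - 3)*(t + 2)*(t + 3)*(t)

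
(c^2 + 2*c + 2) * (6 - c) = -c^3 + 4*c^2 + 10*c + 12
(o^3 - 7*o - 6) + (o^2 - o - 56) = o^3 + o^2 - 8*o - 62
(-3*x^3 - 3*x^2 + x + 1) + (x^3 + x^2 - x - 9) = -2*x^3 - 2*x^2 - 8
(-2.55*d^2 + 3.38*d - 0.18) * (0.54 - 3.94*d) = 10.047*d^3 - 14.6942*d^2 + 2.5344*d - 0.0972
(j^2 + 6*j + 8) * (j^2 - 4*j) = j^4 + 2*j^3 - 16*j^2 - 32*j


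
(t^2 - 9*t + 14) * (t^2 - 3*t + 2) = t^4 - 12*t^3 + 43*t^2 - 60*t + 28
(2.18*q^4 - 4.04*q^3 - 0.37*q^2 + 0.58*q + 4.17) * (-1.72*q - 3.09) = -3.7496*q^5 + 0.2126*q^4 + 13.12*q^3 + 0.1457*q^2 - 8.9646*q - 12.8853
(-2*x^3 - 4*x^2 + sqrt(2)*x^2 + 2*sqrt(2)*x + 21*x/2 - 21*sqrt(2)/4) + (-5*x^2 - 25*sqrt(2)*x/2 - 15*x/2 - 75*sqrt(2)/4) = -2*x^3 - 9*x^2 + sqrt(2)*x^2 - 21*sqrt(2)*x/2 + 3*x - 24*sqrt(2)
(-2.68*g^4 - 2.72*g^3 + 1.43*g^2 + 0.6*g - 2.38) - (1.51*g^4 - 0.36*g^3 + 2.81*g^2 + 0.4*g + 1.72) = -4.19*g^4 - 2.36*g^3 - 1.38*g^2 + 0.2*g - 4.1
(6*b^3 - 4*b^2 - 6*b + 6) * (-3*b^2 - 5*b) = -18*b^5 - 18*b^4 + 38*b^3 + 12*b^2 - 30*b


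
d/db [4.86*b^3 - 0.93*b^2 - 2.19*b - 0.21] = 14.58*b^2 - 1.86*b - 2.19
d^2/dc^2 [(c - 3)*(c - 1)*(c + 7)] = 6*c + 6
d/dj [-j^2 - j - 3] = -2*j - 1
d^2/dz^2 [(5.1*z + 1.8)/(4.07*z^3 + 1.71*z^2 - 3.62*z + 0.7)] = (506.88594*z^5 + 570.76866*z^4 + 380.54586*z^3 - 301.89924*z^2 - 134.25156*z + 68.71344)/(67.419143*z^9 + 84.977937*z^8 - 144.191553*z^7 - 111.378183*z^6 + 157.479738*z^5 + 11.485902*z^4 - 67.453868*z^3 + 30.03294*z^2 - 5.3214*z + 0.343)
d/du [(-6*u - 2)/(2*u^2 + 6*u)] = (3*u^2 + 2*u + 3)/(u^2*(u^2 + 6*u + 9))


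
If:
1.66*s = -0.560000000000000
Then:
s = -0.34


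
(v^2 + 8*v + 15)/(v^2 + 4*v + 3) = (v + 5)/(v + 1)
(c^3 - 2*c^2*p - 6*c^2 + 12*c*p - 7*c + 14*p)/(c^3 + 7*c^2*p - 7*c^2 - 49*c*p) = (c^2 - 2*c*p + c - 2*p)/(c*(c + 7*p))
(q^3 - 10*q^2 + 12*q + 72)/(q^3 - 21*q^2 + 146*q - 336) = (q^2 - 4*q - 12)/(q^2 - 15*q + 56)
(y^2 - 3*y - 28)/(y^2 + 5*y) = (y^2 - 3*y - 28)/(y*(y + 5))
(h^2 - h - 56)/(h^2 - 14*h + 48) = (h + 7)/(h - 6)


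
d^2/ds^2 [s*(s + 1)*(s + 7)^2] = 12*s^2 + 90*s + 126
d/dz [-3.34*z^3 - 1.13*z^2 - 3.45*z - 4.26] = -10.02*z^2 - 2.26*z - 3.45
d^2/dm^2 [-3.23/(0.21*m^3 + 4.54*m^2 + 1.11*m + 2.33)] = ((4.0698*m + 29.3284)*(0.21*m^3 + 4.54*m^2 + 1.11*m + 2.33) - 3.23*(0.63*m^2 + 9.08*m + 1.11)*(1.26*m^2 + 18.16*m + 2.22))/(0.21*m^3 + 4.54*m^2 + 1.11*m + 2.33)^3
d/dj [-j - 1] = -1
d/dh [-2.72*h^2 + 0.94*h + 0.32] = 0.94 - 5.44*h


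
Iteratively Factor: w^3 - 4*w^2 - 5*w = (w + 1)*(w^2 - 5*w) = (w - 5)*(w + 1)*(w)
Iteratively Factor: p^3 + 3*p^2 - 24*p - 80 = (p - 5)*(p^2 + 8*p + 16) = (p - 5)*(p + 4)*(p + 4)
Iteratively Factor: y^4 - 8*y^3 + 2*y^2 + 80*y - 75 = (y - 1)*(y^3 - 7*y^2 - 5*y + 75) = (y - 5)*(y - 1)*(y^2 - 2*y - 15) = (y - 5)*(y - 1)*(y + 3)*(y - 5)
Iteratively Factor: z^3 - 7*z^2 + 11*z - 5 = (z - 1)*(z^2 - 6*z + 5) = (z - 1)^2*(z - 5)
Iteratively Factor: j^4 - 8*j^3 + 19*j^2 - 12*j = (j)*(j^3 - 8*j^2 + 19*j - 12) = j*(j - 1)*(j^2 - 7*j + 12) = j*(j - 3)*(j - 1)*(j - 4)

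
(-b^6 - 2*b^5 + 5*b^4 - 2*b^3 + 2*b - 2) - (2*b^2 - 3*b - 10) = -b^6 - 2*b^5 + 5*b^4 - 2*b^3 - 2*b^2 + 5*b + 8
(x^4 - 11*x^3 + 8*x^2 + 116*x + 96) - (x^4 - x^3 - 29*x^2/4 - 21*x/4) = -10*x^3 + 61*x^2/4 + 485*x/4 + 96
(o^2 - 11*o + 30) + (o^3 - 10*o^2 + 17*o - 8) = o^3 - 9*o^2 + 6*o + 22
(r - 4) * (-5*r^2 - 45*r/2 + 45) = -5*r^3 - 5*r^2/2 + 135*r - 180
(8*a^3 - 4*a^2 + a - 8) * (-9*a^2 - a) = -72*a^5 + 28*a^4 - 5*a^3 + 71*a^2 + 8*a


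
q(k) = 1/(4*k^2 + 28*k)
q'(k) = (-8*k - 28)/(4*k^2 + 28*k)^2 = (-2*k - 7)/(4*k^2*(k + 7)^2)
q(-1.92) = -0.03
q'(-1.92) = -0.01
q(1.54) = 0.02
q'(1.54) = -0.01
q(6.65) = 0.00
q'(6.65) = -0.00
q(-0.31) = -0.12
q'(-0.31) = -0.37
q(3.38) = 0.01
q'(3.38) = -0.00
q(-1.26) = -0.03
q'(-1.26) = -0.02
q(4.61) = 0.00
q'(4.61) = -0.00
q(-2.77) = -0.02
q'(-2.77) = -0.00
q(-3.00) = -0.02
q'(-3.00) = 0.00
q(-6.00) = -0.04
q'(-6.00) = 0.03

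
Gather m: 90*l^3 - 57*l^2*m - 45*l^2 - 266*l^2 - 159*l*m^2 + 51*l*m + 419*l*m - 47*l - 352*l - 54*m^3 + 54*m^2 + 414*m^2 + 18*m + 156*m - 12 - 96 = 90*l^3 - 311*l^2 - 399*l - 54*m^3 + m^2*(468 - 159*l) + m*(-57*l^2 + 470*l + 174) - 108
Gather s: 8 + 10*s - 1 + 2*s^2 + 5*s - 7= 2*s^2 + 15*s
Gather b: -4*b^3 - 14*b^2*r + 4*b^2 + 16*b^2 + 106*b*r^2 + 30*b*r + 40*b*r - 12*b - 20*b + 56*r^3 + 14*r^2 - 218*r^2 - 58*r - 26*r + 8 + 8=-4*b^3 + b^2*(20 - 14*r) + b*(106*r^2 + 70*r - 32) + 56*r^3 - 204*r^2 - 84*r + 16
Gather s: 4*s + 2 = 4*s + 2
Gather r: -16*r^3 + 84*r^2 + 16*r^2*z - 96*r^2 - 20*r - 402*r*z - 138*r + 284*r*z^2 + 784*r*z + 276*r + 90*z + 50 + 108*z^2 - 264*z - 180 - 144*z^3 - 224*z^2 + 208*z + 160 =-16*r^3 + r^2*(16*z - 12) + r*(284*z^2 + 382*z + 118) - 144*z^3 - 116*z^2 + 34*z + 30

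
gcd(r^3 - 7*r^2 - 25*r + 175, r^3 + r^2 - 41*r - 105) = r^2 - 2*r - 35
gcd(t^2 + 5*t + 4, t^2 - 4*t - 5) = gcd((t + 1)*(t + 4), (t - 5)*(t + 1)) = t + 1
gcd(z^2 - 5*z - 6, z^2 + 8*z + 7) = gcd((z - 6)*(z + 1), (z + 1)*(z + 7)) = z + 1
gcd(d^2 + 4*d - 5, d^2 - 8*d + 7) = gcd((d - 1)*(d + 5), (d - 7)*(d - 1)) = d - 1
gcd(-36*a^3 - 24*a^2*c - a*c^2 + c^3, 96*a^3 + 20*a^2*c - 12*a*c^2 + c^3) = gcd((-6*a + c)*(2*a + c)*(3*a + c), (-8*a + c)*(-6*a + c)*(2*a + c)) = 12*a^2 + 4*a*c - c^2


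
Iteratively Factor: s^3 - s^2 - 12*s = (s + 3)*(s^2 - 4*s) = s*(s + 3)*(s - 4)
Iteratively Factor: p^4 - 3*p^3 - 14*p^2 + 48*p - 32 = (p - 4)*(p^3 + p^2 - 10*p + 8) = (p - 4)*(p + 4)*(p^2 - 3*p + 2) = (p - 4)*(p - 1)*(p + 4)*(p - 2)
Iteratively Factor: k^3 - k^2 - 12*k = (k + 3)*(k^2 - 4*k) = k*(k + 3)*(k - 4)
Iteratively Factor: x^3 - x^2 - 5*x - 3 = (x + 1)*(x^2 - 2*x - 3) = (x - 3)*(x + 1)*(x + 1)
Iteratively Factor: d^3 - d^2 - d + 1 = (d + 1)*(d^2 - 2*d + 1) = (d - 1)*(d + 1)*(d - 1)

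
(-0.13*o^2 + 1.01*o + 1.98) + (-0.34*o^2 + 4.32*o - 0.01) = -0.47*o^2 + 5.33*o + 1.97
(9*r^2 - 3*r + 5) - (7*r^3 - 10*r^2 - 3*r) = -7*r^3 + 19*r^2 + 5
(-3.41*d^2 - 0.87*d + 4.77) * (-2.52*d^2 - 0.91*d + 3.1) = 8.5932*d^4 + 5.2955*d^3 - 21.7997*d^2 - 7.0377*d + 14.787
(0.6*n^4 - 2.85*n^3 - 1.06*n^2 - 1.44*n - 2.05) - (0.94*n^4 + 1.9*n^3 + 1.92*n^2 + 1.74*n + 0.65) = -0.34*n^4 - 4.75*n^3 - 2.98*n^2 - 3.18*n - 2.7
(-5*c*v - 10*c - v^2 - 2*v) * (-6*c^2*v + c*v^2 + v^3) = 30*c^3*v^2 + 60*c^3*v + c^2*v^3 + 2*c^2*v^2 - 6*c*v^4 - 12*c*v^3 - v^5 - 2*v^4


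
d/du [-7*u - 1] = -7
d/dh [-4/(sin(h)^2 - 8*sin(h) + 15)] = 8*(sin(h) - 4)*cos(h)/(sin(h)^2 - 8*sin(h) + 15)^2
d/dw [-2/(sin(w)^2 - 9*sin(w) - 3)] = 2*(2*sin(w) - 9)*cos(w)/(9*sin(w) + cos(w)^2 + 2)^2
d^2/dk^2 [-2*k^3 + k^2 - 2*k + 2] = 2 - 12*k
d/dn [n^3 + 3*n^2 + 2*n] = 3*n^2 + 6*n + 2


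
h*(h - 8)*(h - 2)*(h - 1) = h^4 - 11*h^3 + 26*h^2 - 16*h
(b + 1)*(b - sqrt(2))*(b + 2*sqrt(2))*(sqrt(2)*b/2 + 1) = sqrt(2)*b^4/2 + sqrt(2)*b^3/2 + 2*b^3 - sqrt(2)*b^2 + 2*b^2 - 4*b - sqrt(2)*b - 4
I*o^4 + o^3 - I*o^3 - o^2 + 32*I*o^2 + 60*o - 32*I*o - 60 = (o - 5*I)*(o - 2*I)*(o + 6*I)*(I*o - I)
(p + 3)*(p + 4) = p^2 + 7*p + 12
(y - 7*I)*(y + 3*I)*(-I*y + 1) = -I*y^3 - 3*y^2 - 25*I*y + 21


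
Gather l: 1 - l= 1 - l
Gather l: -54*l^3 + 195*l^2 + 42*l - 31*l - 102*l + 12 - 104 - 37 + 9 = -54*l^3 + 195*l^2 - 91*l - 120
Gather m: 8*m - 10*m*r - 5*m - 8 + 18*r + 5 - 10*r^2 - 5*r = m*(3 - 10*r) - 10*r^2 + 13*r - 3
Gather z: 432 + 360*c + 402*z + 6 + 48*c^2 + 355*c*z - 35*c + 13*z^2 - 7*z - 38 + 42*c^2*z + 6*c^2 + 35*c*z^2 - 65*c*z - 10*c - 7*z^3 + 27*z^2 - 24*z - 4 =54*c^2 + 315*c - 7*z^3 + z^2*(35*c + 40) + z*(42*c^2 + 290*c + 371) + 396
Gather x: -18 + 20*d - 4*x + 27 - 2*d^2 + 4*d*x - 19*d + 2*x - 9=-2*d^2 + d + x*(4*d - 2)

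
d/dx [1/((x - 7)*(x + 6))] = (1 - 2*x)/(x^4 - 2*x^3 - 83*x^2 + 84*x + 1764)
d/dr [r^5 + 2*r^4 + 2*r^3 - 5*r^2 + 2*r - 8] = 5*r^4 + 8*r^3 + 6*r^2 - 10*r + 2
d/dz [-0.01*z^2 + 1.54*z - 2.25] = 1.54 - 0.02*z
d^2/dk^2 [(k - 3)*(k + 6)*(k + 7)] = 6*k + 20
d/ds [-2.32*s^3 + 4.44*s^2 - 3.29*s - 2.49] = -6.96*s^2 + 8.88*s - 3.29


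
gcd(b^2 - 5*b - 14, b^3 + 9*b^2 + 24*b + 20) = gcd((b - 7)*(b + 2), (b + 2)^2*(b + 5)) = b + 2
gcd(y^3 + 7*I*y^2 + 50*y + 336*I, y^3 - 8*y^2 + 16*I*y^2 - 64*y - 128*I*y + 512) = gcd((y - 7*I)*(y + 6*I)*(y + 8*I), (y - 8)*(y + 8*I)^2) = y + 8*I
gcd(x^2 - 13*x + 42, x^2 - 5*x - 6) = x - 6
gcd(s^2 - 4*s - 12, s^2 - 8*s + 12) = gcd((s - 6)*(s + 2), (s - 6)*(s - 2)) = s - 6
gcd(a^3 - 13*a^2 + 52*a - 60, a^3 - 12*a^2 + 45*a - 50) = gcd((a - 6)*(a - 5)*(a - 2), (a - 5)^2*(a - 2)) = a^2 - 7*a + 10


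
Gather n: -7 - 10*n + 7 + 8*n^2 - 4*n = 8*n^2 - 14*n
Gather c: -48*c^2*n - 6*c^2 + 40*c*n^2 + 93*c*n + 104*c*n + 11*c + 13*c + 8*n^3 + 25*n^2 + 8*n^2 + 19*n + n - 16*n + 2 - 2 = c^2*(-48*n - 6) + c*(40*n^2 + 197*n + 24) + 8*n^3 + 33*n^2 + 4*n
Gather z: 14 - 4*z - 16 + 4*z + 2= 0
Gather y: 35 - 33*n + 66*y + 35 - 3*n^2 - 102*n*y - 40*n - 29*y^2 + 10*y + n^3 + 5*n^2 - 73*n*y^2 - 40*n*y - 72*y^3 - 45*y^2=n^3 + 2*n^2 - 73*n - 72*y^3 + y^2*(-73*n - 74) + y*(76 - 142*n) + 70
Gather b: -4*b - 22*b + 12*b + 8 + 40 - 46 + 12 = 14 - 14*b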